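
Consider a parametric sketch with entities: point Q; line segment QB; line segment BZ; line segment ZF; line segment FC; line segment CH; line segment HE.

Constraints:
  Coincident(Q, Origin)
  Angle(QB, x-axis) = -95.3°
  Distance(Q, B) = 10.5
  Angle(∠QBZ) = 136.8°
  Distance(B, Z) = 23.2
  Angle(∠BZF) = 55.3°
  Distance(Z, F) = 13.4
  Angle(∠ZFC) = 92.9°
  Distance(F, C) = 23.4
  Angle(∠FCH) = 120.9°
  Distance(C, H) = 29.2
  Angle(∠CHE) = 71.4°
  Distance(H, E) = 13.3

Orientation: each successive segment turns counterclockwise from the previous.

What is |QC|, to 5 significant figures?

9.1337

Q is at the origin; QB runs at -95.3° with length 10.5, so B = (-0.96989, -10.455). ∠QBZ = 136.8° gives BZ at -52.100° from the x-axis; with |BZ| = 23.2, Z = (13.282, -28.762). ∠BZF = 55.3° gives ZF at 72.600° from the x-axis; with |ZF| = 13.4, F = (17.289, -15.975). ∠ZFC = 92.9° gives FC at 159.70° from the x-axis; with |FC| = 23.4, C = (-4.6579, -7.8567). Then |QC| = |C − Q| = 9.1337.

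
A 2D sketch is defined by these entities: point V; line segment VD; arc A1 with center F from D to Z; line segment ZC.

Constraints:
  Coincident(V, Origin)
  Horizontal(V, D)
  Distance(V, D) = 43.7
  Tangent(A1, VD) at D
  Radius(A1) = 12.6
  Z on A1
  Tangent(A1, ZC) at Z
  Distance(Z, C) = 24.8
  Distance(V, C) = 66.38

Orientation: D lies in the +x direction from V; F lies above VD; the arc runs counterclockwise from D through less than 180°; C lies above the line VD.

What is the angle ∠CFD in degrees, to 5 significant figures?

157.90°

V is at the origin; V and D share the same y with |VD| = 43.7 and D on the +x side, so D = (43.700, 0.0000). A1 meets VD tangentially, so FD is at right angles to VD, so F = D + (0, 12.6) = (43.700, 12.600). Since FZ ⟂ ZC (tangency), |FC| = √(12.6² + 24.8²) = 27.817 regardless of where Z sits on A1. So C lies on both circle(V, 66.38) and circle(F, 27.817); the above-VD intersection is C = (54.164, 38.374). Z is the foot of the tangent from C: Z = (56.255, 13.662).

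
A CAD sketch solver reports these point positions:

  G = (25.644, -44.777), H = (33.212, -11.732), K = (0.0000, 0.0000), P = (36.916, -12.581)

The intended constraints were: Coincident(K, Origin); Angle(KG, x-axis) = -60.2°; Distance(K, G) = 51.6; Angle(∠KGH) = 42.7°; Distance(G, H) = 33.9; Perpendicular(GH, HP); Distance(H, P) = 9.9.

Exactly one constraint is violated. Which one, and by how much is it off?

Distance(H, P) = 9.9 — off by 6.10.

K = (0.00, 0.00) ✓; KG at -60.20° ✓; |KG| = 51.60 ✓; ∠KGH = 42.70° ✓; |GH| = 33.90 ✓; ∠(GH, HP) = 90.01° ✓; |HP| = 3.800 ✗.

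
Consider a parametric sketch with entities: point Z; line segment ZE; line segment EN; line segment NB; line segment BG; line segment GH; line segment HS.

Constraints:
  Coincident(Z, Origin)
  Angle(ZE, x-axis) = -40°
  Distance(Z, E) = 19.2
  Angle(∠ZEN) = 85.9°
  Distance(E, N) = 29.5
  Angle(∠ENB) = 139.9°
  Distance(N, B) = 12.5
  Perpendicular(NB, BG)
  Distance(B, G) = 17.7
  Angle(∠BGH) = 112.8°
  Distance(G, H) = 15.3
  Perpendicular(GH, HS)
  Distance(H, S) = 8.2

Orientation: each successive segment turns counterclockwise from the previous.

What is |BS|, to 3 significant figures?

23.6

∠BGH = 112.8° gives GH at -109° from the x-axis; with |GH| = 15.3, H = (8.56, 8.22). GH ⟂ HS, so HS runs at -18.6°; with |HS| = 8.2, S = (16.3, 5.61). Then |BS| = |S − B| = 23.6.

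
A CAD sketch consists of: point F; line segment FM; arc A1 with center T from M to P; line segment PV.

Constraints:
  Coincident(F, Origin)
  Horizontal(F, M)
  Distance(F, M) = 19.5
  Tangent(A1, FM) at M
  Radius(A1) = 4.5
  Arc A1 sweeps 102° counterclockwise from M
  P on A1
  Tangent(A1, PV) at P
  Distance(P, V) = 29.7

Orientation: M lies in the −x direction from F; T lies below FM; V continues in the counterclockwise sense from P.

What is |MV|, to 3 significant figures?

34.5

F is at the origin; F and M share the same y with |FM| = 19.5 and M on the −x side, so M = (-19.5, 0.00). Since A1 is tangent to FM there, TM ⟂ FM, so T = M + (0, -4.5) = (-19.5, -4.50). On A1, M sits at bearing 90° from T; a 102° counterclockwise sweep puts P at bearing 192°, so P = T + 4.5·(cos 192°, sin 192°) = (-23.9, -5.44). Tangency of A1 to PV means the radius TP is perpendicular to PV, so PV runs along (−sin 192°, cos 192°); with |PV| = 29.7, V = (-17.7, -34.5). Then |MV| = |V − M| = 34.5.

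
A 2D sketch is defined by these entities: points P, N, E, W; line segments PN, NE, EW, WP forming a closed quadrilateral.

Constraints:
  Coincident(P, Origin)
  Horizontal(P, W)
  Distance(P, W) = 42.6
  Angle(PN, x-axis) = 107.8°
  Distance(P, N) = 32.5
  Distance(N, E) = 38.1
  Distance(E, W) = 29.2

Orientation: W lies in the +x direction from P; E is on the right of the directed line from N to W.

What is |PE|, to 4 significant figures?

13.44

Checks: |NE| = 38.10 ✓; |EW| = 29.20 ✓.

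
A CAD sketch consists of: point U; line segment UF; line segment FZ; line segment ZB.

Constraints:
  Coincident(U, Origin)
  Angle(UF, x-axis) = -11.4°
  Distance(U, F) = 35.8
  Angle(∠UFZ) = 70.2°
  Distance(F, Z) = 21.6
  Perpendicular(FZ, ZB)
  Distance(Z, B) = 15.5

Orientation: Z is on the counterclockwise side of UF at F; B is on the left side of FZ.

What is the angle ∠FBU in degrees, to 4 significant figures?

98.14°

∠UFZ = 70.2°, so FZ runs at -11.4° + (180° − 70.2°) = 98.40° from the x-axis; with |FZ| = 21.6, Z = F + 21.6·(cos 98.40°, sin 98.40°) = (31.94, 14.29). FZ ⟂ ZB; with |ZB| = 15.5 on the left of FZ, B = Z + 15.5·(-0.9893, -0.1461) = (16.60, 12.03). Then cos ∠FBU = BF·BU / (|BF||BU|), giving 98.14°.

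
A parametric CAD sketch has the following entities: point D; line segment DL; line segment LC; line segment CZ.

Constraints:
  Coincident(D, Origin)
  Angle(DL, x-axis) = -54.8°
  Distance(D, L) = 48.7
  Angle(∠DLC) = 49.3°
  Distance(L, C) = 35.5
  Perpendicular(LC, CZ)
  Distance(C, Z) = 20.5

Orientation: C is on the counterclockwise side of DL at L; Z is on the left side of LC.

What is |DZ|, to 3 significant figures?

16.8

D is at the origin; DL runs at -54.8° with length 48.7, so L = 48.7·(cos -54.8°, sin -54.8°) = (28.1, -39.8). ∠DLC = 49.3°, so LC runs at -54.8° + (180° − 49.3°) = 75.9° from the x-axis; with |LC| = 35.5, C = L + 35.5·(cos 75.9°, sin 75.9°) = (36.7, -5.36). The perpendicularity gives CZ at right angles to LC; with |CZ| = 20.5 on the left of LC, Z = C + 20.5·(-0.970, 0.244) = (16.8, -0.370). Then |DZ| = |Z − D| = 16.8.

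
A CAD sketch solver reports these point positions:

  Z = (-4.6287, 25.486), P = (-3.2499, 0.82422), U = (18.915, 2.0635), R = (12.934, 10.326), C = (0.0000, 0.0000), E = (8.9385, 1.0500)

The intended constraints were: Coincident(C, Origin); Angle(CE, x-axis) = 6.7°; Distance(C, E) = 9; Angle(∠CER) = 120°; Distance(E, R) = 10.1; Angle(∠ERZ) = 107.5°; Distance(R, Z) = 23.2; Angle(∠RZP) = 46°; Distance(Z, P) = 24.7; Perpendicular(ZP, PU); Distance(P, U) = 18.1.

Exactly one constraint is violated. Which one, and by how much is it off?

Distance(P, U) = 18.1 — off by 4.10.

C = (0.00, 0.00) ✓; CE at 6.700° ✓; |CE| = 9.000 ✓; ∠CER = 120.0° ✓; |ER| = 10.10 ✓; ∠ERZ = 107.5° ✓; |RZ| = 23.20 ✓; ∠RZP = 46.00° ✓; |ZP| = 24.70 ✓; ∠(ZP, PU) = 90.00° ✓; |PU| = 22.20 ✗.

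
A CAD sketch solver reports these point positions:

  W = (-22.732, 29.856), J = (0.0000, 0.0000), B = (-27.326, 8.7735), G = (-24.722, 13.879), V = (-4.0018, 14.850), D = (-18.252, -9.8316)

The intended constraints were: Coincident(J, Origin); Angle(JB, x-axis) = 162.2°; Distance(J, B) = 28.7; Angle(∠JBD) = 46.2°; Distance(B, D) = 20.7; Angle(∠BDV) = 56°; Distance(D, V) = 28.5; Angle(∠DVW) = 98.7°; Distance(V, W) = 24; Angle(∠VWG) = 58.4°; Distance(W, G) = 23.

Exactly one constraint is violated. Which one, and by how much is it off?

Distance(W, G) = 23 — off by 6.90.

J = (0.00, 0.00) ✓; JB at 162.2° ✓; |JB| = 28.70 ✓; ∠JBD = 46.20° ✓; |BD| = 20.70 ✓; ∠BDV = 56.00° ✓; |DV| = 28.50 ✓; ∠DVW = 98.70° ✓; |VW| = 24.00 ✓; ∠VWG = 58.40° ✓; |WG| = 16.10 ✗.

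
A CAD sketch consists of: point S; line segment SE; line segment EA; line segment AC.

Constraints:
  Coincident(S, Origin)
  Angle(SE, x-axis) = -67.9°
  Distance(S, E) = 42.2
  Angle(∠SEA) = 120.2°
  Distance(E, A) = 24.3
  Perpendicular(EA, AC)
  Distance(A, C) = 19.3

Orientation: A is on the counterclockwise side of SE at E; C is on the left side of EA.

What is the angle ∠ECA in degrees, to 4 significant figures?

51.54°

S is at the origin; SE runs at -67.9° with length 42.2, so E = 42.2·(cos -67.9°, sin -67.9°) = (15.88, -39.10). ∠SEA = 120.2°, so EA runs at -67.9° + (180° − 120.2°) = -8.100° from the x-axis; with |EA| = 24.3, A = E + 24.3·(cos -8.100°, sin -8.100°) = (39.93, -42.52). EA ⟂ AC; with |AC| = 19.3 on the left of EA, C = A + 19.3·(0.1409, 0.9900) = (42.65, -23.42). Then cos ∠ECA = CE·CA / (|CE||CA|), giving 51.54°.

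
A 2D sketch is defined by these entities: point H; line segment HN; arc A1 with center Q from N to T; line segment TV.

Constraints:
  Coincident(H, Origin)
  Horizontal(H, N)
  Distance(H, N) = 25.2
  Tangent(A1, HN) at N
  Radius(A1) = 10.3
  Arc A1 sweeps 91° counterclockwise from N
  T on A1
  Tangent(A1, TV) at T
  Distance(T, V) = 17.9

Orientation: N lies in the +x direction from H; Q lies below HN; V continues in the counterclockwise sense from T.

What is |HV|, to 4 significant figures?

32.20

H is at the origin; H and N share the same y with |HN| = 25.2 and N on the +x side, so N = (25.20, 0.000). The tangent condition forces QN to be normal to HN, so Q = N + (0, -10.3) = (25.20, -10.30). On A1, N sits at bearing 90° from Q; a 91° counterclockwise sweep puts T at bearing 181°, so T = Q + 10.3·(cos 181°, sin 181°) = (14.90, -10.48). A1 meets TV tangentially, so QT is at right angles to TV, so TV runs along (−sin 181°, cos 181°); with |TV| = 17.9, V = (15.21, -28.38). Then |HV| = |V − H| = 32.20.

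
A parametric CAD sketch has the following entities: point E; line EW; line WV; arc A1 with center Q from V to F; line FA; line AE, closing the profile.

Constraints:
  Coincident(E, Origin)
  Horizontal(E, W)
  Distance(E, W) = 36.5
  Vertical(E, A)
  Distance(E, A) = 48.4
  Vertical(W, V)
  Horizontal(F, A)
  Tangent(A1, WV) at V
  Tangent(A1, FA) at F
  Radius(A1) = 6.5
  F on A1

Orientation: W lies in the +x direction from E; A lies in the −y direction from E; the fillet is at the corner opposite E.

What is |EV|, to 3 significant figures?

55.6

E is at the origin; EW is horizontal with |EW| = 36.5 and W on the +x side, so W = (36.5, 0.00). EA is vertical with |EA| = 48.4 and A on the −y side, so A = (0.00, -48.4). The virtual corner opposite E is at (36.5, -48.4). The tangent condition forces QV to be normal to WV and the tangent condition forces QF to be normal to FA, with radius 6.5, so the center Q sits 6.5 in from both sides at Q = (30.0, -41.9). That places the tangent points at V = (36.5, -41.9) on WV and F = (30.0, -48.4) on FA. Then |EV| = |V − E| = 55.6.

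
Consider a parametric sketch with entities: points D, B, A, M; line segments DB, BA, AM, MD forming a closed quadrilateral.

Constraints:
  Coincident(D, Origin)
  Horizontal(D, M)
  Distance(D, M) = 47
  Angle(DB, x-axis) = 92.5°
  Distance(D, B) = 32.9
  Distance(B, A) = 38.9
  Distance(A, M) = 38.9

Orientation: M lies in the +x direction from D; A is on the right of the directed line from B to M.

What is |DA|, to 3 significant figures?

9.65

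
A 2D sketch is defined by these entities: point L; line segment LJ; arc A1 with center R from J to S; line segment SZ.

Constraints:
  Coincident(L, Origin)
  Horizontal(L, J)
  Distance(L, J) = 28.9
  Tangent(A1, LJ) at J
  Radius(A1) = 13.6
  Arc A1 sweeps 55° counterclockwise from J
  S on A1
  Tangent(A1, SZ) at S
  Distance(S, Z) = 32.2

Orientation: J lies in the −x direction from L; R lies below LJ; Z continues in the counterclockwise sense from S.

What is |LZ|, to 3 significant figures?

66.8

On A1, J sits at bearing 90° from R; a 55° counterclockwise sweep puts S at bearing 145°, so S = R + 13.6·(cos 145°, sin 145°) = (-40.0, -5.80). Since A1 is tangent to SZ there, RS ⟂ SZ, so SZ runs along (−sin 145°, cos 145°); with |SZ| = 32.2, Z = (-58.5, -32.2). Then |LZ| = |Z − L| = 66.8.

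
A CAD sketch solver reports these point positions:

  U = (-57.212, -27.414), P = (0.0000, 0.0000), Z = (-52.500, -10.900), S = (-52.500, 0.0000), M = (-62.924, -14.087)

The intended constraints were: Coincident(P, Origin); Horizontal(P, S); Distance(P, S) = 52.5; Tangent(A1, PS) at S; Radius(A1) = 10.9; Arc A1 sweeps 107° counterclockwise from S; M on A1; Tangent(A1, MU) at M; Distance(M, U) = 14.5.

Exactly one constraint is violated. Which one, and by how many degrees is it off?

Tangent(A1, MU) at M — off by 6.20°.

P = (0.00, 0.00) ✓; P.y = 0.00, S.y = 0.00 ✓; |PS| = 52.50 ✓; ∠(ZS, SP) = 90.00° ✓; |ZS| = 10.90 ✓; bearing(Z→M) − bearing(Z→S) = 107.0° ✓; |ZM| = 10.90 ✓; ∠(ZM, MU) = 83.80° ✗; |MU| = 14.50 ✓.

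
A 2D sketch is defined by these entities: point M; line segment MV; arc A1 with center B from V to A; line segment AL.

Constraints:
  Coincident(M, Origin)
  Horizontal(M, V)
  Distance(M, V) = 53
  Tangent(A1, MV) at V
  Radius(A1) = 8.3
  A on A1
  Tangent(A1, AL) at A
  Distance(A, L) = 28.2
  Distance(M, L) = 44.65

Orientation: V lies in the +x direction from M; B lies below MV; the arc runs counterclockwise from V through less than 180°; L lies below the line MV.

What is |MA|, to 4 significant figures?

45.79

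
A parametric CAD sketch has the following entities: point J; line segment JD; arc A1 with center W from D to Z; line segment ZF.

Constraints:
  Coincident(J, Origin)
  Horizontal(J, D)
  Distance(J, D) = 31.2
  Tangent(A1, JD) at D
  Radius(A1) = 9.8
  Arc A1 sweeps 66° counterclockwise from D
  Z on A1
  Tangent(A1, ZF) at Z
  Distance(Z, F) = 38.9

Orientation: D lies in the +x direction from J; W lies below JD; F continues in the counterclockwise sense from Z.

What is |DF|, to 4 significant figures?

48.20

On A1, D sits at bearing 90° from W; a 66° counterclockwise sweep puts Z at bearing 156°, so Z = W + 9.8·(cos 156°, sin 156°) = (22.25, -5.814). Since A1 is tangent to ZF there, WZ ⟂ ZF, so ZF runs along (−sin 156°, cos 156°); with |ZF| = 38.9, F = (6.425, -41.35). Then |DF| = |F − D| = 48.20.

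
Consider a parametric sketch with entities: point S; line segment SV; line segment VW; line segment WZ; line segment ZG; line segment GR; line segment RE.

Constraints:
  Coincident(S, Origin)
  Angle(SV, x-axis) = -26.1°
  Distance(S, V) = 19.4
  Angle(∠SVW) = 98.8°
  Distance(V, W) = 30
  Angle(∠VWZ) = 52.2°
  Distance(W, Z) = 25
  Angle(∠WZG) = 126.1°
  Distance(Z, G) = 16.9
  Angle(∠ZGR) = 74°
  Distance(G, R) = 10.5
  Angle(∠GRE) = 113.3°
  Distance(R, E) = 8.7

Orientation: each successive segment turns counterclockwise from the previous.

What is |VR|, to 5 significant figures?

9.3010

S is at the origin; SV runs at -26.1° with length 19.4, so V = (17.422, -8.5348). ∠SVW = 98.8° gives VW at 55.100° from the x-axis; with |VW| = 30.0, W = (34.586, 16.070). ∠VWZ = 52.2° gives WZ at -177.10° from the x-axis; with |WZ| = 25.0, Z = (9.6181, 14.805). ∠WZG = 126.1° gives ZG at -123.20° from the x-axis; with |ZG| = 16.9, G = (0.36431, 0.66360). ∠ZGR = 74.0° gives GR at -17.200° from the x-axis; with |GR| = 10.5, R = (10.395, -2.4413). Then |VR| = |R − V| = 9.3010.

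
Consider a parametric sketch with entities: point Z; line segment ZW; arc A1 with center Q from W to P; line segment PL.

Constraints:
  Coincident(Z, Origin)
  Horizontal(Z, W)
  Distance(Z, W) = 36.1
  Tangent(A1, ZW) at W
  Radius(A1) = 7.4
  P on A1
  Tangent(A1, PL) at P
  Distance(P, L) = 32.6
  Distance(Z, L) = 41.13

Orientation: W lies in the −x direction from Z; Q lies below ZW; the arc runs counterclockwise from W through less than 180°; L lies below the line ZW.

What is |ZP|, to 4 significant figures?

43.34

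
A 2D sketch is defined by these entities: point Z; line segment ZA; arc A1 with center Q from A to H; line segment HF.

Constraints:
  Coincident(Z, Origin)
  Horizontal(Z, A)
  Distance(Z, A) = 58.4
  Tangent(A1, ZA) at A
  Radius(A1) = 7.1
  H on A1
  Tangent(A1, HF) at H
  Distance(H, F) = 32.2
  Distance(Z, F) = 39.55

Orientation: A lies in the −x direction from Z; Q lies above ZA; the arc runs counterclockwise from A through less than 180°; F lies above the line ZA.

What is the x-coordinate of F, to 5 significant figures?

-30.681

Checks: Z.y = 0.00, A.y = 0.00 ✓; |QH| = 7.100 ✓; ∠(QH, HF) = 90.00° ✓; |HF| = 32.20 ✓; |ZF| = 39.55 ✓.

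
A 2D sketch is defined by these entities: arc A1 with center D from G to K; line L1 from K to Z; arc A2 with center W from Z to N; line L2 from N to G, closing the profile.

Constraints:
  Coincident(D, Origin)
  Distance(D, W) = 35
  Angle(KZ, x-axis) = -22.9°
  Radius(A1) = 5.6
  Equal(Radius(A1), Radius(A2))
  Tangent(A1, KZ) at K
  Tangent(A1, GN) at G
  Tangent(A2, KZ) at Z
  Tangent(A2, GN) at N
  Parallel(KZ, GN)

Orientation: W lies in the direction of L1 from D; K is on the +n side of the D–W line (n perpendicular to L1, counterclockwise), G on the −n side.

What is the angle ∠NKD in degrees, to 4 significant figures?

72.26°

The slot axis is L1's direction at -22.9°, so u = (cos -22.9°, sin -22.9°) = (0.9212, -0.3891) and n = (−sin -22.9°, cos -22.9°) = (0.3891, 0.9212). D is at the origin and W lies 35.0 along u from D, so W = 35.0·u = (32.24, -13.62). Tangency of A1 to both parallel lines with radius 5.6 puts K and G at D ± 5.6·n: K = (2.179, 5.159), G = (-2.179, -5.159). Equal radii place Z and N the same way about W: Z = W + 5.6·n = (34.42, -8.461), N = W − 5.6·n = (30.06, -18.78). Then cos ∠NKD = KN·KD / (|KN||KD|), giving 72.26°.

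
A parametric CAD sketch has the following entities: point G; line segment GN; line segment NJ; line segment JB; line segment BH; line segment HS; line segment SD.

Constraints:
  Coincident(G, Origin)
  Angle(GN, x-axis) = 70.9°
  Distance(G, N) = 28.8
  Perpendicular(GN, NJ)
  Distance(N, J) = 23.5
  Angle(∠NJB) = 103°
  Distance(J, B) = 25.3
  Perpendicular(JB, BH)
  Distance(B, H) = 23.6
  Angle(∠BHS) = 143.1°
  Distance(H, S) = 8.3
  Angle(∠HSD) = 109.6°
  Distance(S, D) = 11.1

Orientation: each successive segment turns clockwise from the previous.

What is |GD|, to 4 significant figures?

13.28

G is at the origin; GN runs at 70.9° with length 28.8, so N = (9.424, 27.21). GN is perpendicular to NJ, so NJ runs at -19.10°; with |NJ| = 23.5, J = (31.63, 19.52). ∠NJB = 103.0° gives JB at -96.10° from the x-axis; with |JB| = 25.3, B = (28.94, -5.632). JB ⟂ BH, so BH runs at 173.9°; with |BH| = 23.6, H = (5.475, -3.124). ∠BHS = 143.1° gives HS at 137.0° from the x-axis; with |HS| = 8.3, S = (-0.5949, 2.537). ∠HSD = 109.6° gives SD at 66.60° from the x-axis; with |SD| = 11.1, D = (3.813, 12.72). Then |GD| = |D − G| = 13.28.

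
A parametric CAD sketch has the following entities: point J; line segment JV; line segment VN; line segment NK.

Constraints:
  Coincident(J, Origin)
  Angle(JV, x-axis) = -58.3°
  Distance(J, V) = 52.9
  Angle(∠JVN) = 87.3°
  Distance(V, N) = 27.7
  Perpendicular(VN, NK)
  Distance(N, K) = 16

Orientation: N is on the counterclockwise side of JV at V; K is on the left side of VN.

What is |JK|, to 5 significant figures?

44.640

J is at the origin; JV runs at -58.3° with length 52.9, so V = 52.9·(cos -58.3°, sin -58.3°) = (27.797, -45.008). ∠JVN = 87.3°, so VN runs at -58.3° + (180° − 87.3°) = 34.400° from the x-axis; with |VN| = 27.7, N = V + 27.7·(cos 34.400°, sin 34.400°) = (50.653, -29.358). The perpendicularity gives NK at right angles to VN; with |NK| = 16.0 on the left of VN, K = N + 16.0·(-0.56497, 0.82511) = (41.614, -16.157). Then |JK| = |K − J| = 44.640.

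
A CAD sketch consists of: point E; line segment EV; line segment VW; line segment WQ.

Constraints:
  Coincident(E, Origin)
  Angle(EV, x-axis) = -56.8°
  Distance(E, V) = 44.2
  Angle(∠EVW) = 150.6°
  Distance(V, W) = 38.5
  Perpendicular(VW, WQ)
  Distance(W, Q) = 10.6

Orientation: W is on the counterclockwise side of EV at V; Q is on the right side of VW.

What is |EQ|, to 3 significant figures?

83.5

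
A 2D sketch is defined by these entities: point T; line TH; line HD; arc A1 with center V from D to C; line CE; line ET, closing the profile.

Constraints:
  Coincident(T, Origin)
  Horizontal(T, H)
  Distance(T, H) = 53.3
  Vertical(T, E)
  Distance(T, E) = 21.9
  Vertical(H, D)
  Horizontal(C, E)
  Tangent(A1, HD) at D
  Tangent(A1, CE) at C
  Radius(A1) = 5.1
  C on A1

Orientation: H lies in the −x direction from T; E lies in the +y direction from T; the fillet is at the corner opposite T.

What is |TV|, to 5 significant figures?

51.044

TE is vertical with |TE| = 21.9 and E on the +y side, so E = (0.0000, 21.900). The virtual corner opposite T is at (-53.300, 21.900). Tangency of A1 to HD means the radius VD is perpendicular to HD and since A1 is tangent to CE there, VC ⟂ CE, with radius 5.1, so the center V sits 5.1 in from both sides at V = (-48.200, 16.800). Then |TV| = |V − T| = 51.044.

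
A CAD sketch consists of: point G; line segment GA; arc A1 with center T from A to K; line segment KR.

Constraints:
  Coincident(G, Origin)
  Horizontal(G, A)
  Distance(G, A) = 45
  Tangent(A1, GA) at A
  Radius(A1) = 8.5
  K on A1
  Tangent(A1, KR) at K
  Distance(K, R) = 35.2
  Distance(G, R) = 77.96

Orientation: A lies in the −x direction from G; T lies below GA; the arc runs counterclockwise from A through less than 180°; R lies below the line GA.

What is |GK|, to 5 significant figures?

52.591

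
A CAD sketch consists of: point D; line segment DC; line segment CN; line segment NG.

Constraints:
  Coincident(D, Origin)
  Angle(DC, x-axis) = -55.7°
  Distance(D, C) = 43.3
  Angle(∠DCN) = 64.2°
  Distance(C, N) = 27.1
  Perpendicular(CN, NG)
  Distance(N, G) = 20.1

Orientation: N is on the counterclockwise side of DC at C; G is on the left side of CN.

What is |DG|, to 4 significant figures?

20.61

∠DCN = 64.2°, so CN runs at -55.7° + (180° − 64.2°) = 60.10° from the x-axis; with |CN| = 27.1, N = C + 27.1·(cos 60.10°, sin 60.10°) = (37.91, -12.28). CN ⟂ NG; with |NG| = 20.1 on the left of CN, G = N + 20.1·(-0.8669, 0.4985) = (20.49, -2.258). Then |DG| = |G − D| = 20.61.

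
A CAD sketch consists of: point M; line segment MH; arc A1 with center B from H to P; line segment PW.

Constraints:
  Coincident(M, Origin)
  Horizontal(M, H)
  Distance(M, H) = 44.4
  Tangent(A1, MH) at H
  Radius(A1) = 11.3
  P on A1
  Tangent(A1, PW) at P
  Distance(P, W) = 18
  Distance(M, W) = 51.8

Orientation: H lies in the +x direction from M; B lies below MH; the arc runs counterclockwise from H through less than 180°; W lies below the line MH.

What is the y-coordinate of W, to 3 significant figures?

-32.2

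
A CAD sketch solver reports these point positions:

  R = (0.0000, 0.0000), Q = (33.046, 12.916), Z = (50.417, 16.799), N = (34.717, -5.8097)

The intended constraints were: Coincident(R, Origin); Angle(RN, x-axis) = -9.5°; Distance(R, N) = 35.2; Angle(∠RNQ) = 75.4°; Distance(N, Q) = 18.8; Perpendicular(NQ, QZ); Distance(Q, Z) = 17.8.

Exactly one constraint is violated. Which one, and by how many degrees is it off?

Perpendicular(NQ, QZ) — off by 7.50°.

R = (0.00, 0.00) ✓; RN at -9.500° ✓; |RN| = 35.20 ✓; ∠RNQ = 75.40° ✓; |NQ| = 18.80 ✓; ∠(NQ, QZ) = 82.50° ✗; |QZ| = 17.80 ✓.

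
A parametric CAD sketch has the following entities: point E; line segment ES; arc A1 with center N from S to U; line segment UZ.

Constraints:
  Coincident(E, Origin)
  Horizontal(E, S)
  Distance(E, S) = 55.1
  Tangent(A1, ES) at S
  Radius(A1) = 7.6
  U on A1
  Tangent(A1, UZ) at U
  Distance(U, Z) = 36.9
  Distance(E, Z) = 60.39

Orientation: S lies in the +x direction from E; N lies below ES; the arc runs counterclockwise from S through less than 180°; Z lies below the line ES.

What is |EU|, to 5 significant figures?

48.022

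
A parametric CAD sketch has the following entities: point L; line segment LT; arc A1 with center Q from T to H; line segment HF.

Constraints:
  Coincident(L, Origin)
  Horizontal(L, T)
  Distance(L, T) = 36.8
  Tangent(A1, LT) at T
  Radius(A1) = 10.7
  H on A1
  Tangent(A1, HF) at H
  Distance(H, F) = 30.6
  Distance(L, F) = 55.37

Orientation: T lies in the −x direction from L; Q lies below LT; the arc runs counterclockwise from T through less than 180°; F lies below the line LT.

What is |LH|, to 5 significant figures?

48.969

Checks: L.y = 0.00, T.y = 0.00 ✓; |QH| = 10.70 ✓; ∠(QH, HF) = 90.00° ✓; |HF| = 30.60 ✓; |LF| = 55.37 ✓.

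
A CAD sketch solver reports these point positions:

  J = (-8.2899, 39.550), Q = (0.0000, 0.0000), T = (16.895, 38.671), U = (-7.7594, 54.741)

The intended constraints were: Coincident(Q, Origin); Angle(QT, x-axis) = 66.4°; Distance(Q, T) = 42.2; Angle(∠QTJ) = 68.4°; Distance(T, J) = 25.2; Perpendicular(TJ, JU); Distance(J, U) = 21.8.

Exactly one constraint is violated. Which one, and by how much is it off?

Distance(J, U) = 21.8 — off by 6.60.

Q = (0.00, 0.00) ✓; QT at 66.40° ✓; |QT| = 42.20 ✓; ∠QTJ = 68.40° ✓; |TJ| = 25.20 ✓; ∠(TJ, JU) = 90.00° ✓; |JU| = 15.20 ✗.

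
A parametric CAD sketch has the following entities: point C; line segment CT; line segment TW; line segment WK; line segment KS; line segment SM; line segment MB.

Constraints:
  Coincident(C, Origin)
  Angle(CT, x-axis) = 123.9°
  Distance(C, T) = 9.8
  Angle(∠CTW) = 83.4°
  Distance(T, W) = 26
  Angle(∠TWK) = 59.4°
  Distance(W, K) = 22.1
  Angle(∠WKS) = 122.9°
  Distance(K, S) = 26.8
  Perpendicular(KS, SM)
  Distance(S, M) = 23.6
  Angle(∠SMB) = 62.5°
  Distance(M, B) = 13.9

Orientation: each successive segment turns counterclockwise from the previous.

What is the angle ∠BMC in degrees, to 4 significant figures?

17.95°

C is at the origin; CT runs at 123.9° with length 9.8, so T = (-5.466, 8.134). ∠CTW = 83.4° gives TW at -139.5° from the x-axis; with |TW| = 26.0, W = (-25.24, -8.752). ∠TWK = 59.4° gives WK at -18.90° from the x-axis; with |WK| = 22.1, K = (-4.328, -15.91). ∠WKS = 122.9° gives KS at 38.20° from the x-axis; with |KS| = 26.8, S = (16.73, 0.6632). KS is perpendicular to SM, so SM runs at 128.2°; with |SM| = 23.6, M = (2.139, 19.21). ∠SMB = 62.5° gives MB at -114.3° from the x-axis; with |MB| = 13.9, B = (-3.581, 6.541). Then cos ∠BMC = MB·MC / (|MB||MC|), giving 17.95°.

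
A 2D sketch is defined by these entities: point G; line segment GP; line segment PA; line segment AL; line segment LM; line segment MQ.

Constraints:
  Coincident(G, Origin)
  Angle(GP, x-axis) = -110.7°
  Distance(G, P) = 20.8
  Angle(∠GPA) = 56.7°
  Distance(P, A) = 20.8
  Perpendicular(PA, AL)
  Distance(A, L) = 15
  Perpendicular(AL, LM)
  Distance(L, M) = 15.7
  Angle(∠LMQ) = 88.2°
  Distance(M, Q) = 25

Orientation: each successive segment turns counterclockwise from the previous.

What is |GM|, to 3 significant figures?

6.75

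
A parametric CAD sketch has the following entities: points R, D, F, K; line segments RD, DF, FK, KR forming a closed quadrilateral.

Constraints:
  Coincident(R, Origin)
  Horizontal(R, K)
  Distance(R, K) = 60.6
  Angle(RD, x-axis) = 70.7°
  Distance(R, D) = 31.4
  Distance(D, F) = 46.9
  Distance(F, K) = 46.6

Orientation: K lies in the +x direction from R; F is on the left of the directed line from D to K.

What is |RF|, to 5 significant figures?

71.249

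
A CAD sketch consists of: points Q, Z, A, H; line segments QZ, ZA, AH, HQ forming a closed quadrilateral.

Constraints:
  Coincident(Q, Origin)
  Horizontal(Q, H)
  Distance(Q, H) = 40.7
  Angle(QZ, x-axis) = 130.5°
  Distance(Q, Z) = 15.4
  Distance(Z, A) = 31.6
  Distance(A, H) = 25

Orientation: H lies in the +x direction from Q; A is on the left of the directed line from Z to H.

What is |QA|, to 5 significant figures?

26.550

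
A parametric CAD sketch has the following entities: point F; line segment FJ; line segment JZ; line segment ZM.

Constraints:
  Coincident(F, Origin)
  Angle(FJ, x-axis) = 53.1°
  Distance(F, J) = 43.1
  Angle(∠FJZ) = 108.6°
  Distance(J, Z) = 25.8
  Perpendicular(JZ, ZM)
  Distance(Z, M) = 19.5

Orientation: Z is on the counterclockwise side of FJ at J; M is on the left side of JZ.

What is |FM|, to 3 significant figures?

44.9

∠FJZ = 108.6°, so JZ runs at 53.1° + (180° − 108.6°) = 124° from the x-axis; with |JZ| = 25.8, Z = J + 25.8·(cos 124°, sin 124°) = (11.3, 55.7). JZ is perpendicular to ZM; with |ZM| = 19.5 on the left of JZ, M = Z + 19.5·(-0.824, -0.566) = (-4.81, 44.7). Then |FM| = |M − F| = 44.9.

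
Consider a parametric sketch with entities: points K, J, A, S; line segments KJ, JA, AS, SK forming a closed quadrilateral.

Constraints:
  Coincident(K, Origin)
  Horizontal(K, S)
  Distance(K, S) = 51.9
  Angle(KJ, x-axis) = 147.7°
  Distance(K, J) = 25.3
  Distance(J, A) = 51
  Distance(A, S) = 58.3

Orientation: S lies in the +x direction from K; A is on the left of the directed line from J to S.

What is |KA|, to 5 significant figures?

49.917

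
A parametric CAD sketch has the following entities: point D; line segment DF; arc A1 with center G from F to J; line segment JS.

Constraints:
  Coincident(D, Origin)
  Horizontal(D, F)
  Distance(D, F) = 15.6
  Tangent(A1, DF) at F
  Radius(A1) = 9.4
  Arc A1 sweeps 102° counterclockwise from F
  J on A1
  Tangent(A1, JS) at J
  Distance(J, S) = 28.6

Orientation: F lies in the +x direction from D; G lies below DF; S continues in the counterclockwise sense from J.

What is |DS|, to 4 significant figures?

41.22

D is at the origin; D and F share the same y with |DF| = 15.6 and F on the +x side, so F = (15.60, 0.000). The tangent condition forces GF to be normal to DF, so G = F + (0, -9.4) = (15.60, -9.400). On A1, F sits at bearing 90° from G; a 102° counterclockwise sweep puts J at bearing 192°, so J = G + 9.4·(cos 192°, sin 192°) = (6.405, -11.35). Since A1 is tangent to JS there, GJ ⟂ JS, so JS runs along (−sin 192°, cos 192°); with |JS| = 28.6, S = (12.35, -39.33). Then |DS| = |S − D| = 41.22.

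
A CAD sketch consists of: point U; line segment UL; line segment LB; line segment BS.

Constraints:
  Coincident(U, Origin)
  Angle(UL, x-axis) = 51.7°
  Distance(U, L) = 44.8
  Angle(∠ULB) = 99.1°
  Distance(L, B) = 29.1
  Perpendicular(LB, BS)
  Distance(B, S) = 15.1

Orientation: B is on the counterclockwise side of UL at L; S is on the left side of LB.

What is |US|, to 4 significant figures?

46.46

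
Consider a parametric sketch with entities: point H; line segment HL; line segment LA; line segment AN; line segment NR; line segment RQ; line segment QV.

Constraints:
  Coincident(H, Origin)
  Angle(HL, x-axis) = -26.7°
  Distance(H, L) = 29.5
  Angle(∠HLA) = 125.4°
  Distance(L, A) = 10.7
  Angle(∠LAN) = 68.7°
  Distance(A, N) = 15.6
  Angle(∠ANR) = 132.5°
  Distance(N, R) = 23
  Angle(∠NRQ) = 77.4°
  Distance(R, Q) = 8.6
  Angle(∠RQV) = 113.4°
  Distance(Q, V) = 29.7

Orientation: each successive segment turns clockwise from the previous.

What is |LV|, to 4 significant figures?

7.619

∠NRQ = 77.4° gives RQ at 17.30° from the x-axis; with |RQ| = 8.6, Q = (9.494, 2.067). ∠RQV = 113.4° gives QV at -49.30° from the x-axis; with |QV| = 29.7, V = (28.86, -20.45). Then |LV| = |V − L| = 7.619.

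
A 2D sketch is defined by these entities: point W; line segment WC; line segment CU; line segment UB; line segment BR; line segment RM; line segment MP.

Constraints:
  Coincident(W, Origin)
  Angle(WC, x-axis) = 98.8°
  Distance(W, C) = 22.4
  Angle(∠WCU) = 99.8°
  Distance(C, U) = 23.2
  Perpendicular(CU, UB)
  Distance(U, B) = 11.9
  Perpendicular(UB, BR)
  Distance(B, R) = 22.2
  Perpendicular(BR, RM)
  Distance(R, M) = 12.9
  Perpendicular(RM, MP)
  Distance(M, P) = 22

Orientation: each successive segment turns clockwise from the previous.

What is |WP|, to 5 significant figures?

35.374

W is at the origin; WC runs at 98.8° with length 22.4, so C = (-3.4269, 22.136). ∠WCU = 99.8° gives CU at 18.600° from the x-axis; with |CU| = 23.2, U = (18.561, 29.536). The perpendicularity gives UB at right angles to CU, so UB runs at -71.400°; with |UB| = 11.9, B = (22.357, 18.258). The perpendicularity gives BR at right angles to UB, so BR runs at -161.40°; with |BR| = 22.2, R = (1.3165, 11.177). The perpendicularity gives RM at right angles to BR, so RM runs at 108.60°; with |RM| = 12.9, M = (-2.7981, 23.403). RM ⟂ MP, so MP runs at 18.600°; with |MP| = 22.0, P = (18.053, 30.420). Then |WP| = |P − W| = 35.374.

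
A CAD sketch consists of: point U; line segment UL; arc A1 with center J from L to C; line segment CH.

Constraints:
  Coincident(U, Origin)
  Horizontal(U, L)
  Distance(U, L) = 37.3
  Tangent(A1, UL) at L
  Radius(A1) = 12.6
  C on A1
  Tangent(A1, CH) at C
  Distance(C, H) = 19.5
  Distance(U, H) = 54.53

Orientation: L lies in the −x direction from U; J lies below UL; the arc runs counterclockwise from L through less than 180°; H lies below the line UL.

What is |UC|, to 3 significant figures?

51.9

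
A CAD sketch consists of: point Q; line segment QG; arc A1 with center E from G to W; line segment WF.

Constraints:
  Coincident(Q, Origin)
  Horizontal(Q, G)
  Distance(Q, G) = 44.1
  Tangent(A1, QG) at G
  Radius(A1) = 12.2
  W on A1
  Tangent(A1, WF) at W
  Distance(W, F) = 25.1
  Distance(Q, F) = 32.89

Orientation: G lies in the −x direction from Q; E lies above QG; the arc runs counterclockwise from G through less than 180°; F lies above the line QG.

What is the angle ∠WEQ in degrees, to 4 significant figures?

18.60°

Checks: |EW| = 12.20 ✓; ∠(EW, WF) = 90.00° ✓; |WF| = 25.10 ✓; |QF| = 32.89 ✓.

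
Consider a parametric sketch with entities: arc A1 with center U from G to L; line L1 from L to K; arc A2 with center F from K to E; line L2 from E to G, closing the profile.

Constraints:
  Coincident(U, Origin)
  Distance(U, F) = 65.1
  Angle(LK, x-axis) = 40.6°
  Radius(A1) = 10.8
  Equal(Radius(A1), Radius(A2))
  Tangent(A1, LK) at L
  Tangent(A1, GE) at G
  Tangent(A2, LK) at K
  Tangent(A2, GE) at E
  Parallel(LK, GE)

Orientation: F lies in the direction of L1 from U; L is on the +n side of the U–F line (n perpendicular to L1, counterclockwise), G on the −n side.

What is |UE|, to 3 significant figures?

66.0

The slot axis is L1's direction at 40.6°, so u = (cos 40.6°, sin 40.6°) = (0.759, 0.651) and n = (−sin 40.6°, cos 40.6°) = (-0.651, 0.759). U is at the origin and F lies 65.1 along u from U, so F = 65.1·u = (49.4, 42.4). Tangency of A1 to both parallel lines with radius 10.8 puts L and G at U ± 10.8·n: L = (-7.03, 8.20), G = (7.03, -8.20). Equal radii place K and E the same way about F: K = F + 10.8·n = (42.4, 50.6), E = F − 10.8·n = (56.5, 34.2). Then |UE| = |E − U| = 66.0.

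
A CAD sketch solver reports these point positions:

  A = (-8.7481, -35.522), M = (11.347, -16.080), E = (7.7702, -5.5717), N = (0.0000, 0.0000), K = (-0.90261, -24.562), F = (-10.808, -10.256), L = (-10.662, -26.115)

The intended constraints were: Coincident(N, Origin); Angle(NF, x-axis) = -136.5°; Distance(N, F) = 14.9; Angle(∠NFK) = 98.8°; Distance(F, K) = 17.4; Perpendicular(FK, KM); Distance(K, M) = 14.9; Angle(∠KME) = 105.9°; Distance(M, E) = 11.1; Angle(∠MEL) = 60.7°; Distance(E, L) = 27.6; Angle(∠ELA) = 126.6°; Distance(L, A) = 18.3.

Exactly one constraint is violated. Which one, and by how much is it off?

Distance(L, A) = 18.3 — off by 8.70.

N = (0.00, 0.00) ✓; NF at -136.5° ✓; |NF| = 14.90 ✓; ∠NFK = 98.80° ✓; |FK| = 17.40 ✓; ∠(FK, KM) = 90.00° ✓; |KM| = 14.90 ✓; ∠KME = 105.9° ✓; |ME| = 11.10 ✓; ∠MEL = 60.70° ✓; |EL| = 27.60 ✓; ∠ELA = 126.6° ✓; |LA| = 9.600 ✗.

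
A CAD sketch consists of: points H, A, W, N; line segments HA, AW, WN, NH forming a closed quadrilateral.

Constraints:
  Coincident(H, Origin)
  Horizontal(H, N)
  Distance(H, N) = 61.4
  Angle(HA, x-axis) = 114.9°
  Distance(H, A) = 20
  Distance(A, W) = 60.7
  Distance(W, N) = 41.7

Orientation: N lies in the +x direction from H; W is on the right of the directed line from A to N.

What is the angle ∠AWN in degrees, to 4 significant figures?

87.52°

Checks: |AW| = 60.70 ✓; |WN| = 41.70 ✓.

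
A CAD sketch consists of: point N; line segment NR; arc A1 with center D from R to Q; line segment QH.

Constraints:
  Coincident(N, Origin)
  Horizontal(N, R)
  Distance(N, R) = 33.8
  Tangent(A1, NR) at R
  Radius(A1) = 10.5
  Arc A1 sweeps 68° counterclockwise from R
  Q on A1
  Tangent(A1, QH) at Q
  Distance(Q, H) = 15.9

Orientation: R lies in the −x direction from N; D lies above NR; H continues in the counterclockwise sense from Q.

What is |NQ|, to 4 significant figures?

24.94

N is at the origin; N and R share the same y with |NR| = 33.8 and R on the −x side, so R = (-33.80, 0.000). Tangency of A1 to NR means the radius DR is perpendicular to NR, so D = R + (0, 10.5) = (-33.80, 10.50). On A1, R sits at bearing -90° from D; a 68° counterclockwise sweep puts Q at bearing -22°, so Q = D + 10.5·(cos -22°, sin -22°) = (-24.06, 6.567). Then |NQ| = |Q − N| = 24.94.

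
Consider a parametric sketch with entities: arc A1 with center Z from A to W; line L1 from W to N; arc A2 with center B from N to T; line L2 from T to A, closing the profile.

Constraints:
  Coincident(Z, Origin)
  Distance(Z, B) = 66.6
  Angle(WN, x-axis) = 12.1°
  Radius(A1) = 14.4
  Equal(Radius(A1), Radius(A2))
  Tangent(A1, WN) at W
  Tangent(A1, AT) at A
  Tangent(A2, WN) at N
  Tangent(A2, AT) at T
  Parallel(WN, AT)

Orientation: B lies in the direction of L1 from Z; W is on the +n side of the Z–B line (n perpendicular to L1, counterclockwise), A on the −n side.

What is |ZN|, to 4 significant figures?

68.14

The slot axis is L1's direction at 12.1°, so u = (cos 12.1°, sin 12.1°) = (0.9778, 0.2096) and n = (−sin 12.1°, cos 12.1°) = (-0.2096, 0.9778). Z is at the origin and B lies 66.6 along u from Z, so B = 66.6·u = (65.12, 13.96). Tangency of A1 to both parallel lines with radius 14.4 puts W and A at Z ± 14.4·n: W = (-3.019, 14.08), A = (3.019, -14.08). Equal radii place N and T the same way about B: N = B + 14.4·n = (62.10, 28.04), T = B − 14.4·n = (68.14, -0.1195). Then |ZN| = |N − Z| = 68.14.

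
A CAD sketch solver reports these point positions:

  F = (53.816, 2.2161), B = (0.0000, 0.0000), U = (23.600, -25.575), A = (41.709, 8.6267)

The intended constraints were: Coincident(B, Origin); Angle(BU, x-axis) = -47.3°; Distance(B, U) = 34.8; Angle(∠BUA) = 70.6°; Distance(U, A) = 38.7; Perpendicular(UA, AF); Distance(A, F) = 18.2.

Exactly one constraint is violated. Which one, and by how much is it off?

Distance(A, F) = 18.2 — off by 4.50.

B = (0.00, 0.00) ✓; BU at -47.30° ✓; |BU| = 34.80 ✓; ∠BUA = 70.60° ✓; |UA| = 38.70 ✓; ∠(UA, AF) = 90.00° ✓; |AF| = 13.70 ✗.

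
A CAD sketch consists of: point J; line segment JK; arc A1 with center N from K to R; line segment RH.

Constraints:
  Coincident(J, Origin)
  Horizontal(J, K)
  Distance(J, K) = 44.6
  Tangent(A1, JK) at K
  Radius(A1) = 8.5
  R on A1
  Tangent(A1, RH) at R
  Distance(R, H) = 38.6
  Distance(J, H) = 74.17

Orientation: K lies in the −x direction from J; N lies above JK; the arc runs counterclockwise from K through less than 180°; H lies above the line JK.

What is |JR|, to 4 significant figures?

39.73

J is at the origin; JK is horizontal with |JK| = 44.6 and K on the −x side, so K = (-44.60, 0.000). Since A1 is tangent to JK there, NK ⟂ JK, so N = K + (0, 8.5) = (-44.60, 8.500). Since NR ⟂ RH (tangency), |NH| = √(8.5² + 38.6²) = 39.52 regardless of where R sits on A1. So H lies on both circle(J, 74.17) and circle(N, 39.52); the above-JK intersection is H = (-58.60, 45.46). R is the foot of the tangent from H: R = (-37.49, 13.15).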